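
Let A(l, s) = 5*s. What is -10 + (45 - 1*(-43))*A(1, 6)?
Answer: 2630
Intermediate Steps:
-10 + (45 - 1*(-43))*A(1, 6) = -10 + (45 - 1*(-43))*(5*6) = -10 + (45 + 43)*30 = -10 + 88*30 = -10 + 2640 = 2630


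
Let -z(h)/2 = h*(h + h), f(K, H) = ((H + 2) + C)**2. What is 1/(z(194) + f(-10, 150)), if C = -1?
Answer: -1/127743 ≈ -7.8282e-6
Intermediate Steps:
f(K, H) = (1 + H)**2 (f(K, H) = ((H + 2) - 1)**2 = ((2 + H) - 1)**2 = (1 + H)**2)
z(h) = -4*h**2 (z(h) = -2*h*(h + h) = -2*h*2*h = -4*h**2)
1/(z(194) + f(-10, 150)) = 1/(-4*194**2 + (1 + 150)**2) = 1/(-4*37636 + 151**2) = 1/(-150544 + 22801) = 1/(-127743) = -1/127743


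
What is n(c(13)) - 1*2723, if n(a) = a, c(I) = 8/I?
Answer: -35391/13 ≈ -2722.4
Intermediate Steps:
n(c(13)) - 1*2723 = 8/13 - 1*2723 = 8*(1/13) - 2723 = 8/13 - 2723 = -35391/13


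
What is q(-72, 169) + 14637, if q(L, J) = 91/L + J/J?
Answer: 1053845/72 ≈ 14637.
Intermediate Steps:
q(L, J) = 1 + 91/L (q(L, J) = 91/L + 1 = 1 + 91/L)
q(-72, 169) + 14637 = (91 - 72)/(-72) + 14637 = -1/72*19 + 14637 = -19/72 + 14637 = 1053845/72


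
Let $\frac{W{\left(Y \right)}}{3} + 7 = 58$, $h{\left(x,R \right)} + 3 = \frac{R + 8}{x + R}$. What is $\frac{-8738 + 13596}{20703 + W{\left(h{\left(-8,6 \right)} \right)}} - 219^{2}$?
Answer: $- \frac{500134879}{10428} \approx -47961.0$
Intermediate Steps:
$h{\left(x,R \right)} = -3 + \frac{8 + R}{R + x}$ ($h{\left(x,R \right)} = -3 + \frac{R + 8}{x + R} = -3 + \frac{8 + R}{R + x}$)
$W{\left(Y \right)} = 153$ ($W{\left(Y \right)} = -21 + 3 \cdot 58 = -21 + 174 = 153$)
$\frac{-8738 + 13596}{20703 + W{\left(h{\left(-8,6 \right)} \right)}} - 219^{2} = \frac{-8738 + 13596}{20703 + 153} - 219^{2} = \frac{4858}{20856} - 47961 = 4858 \cdot \frac{1}{20856} - 47961 = \frac{2429}{10428} - 47961 = - \frac{500134879}{10428}$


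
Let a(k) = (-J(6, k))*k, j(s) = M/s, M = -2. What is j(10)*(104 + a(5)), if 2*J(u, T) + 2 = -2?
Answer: -114/5 ≈ -22.800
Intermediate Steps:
J(u, T) = -2 (J(u, T) = -1 + (½)*(-2) = -1 - 1 = -2)
j(s) = -2/s
a(k) = 2*k (a(k) = (-1*(-2))*k = 2*k)
j(10)*(104 + a(5)) = (-2/10)*(104 + 2*5) = (-2*⅒)*(104 + 10) = -⅕*114 = -114/5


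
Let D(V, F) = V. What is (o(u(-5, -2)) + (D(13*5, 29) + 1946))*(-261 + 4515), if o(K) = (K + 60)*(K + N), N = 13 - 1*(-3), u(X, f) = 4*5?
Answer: 20806314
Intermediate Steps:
u(X, f) = 20
N = 16 (N = 13 + 3 = 16)
o(K) = (16 + K)*(60 + K) (o(K) = (K + 60)*(K + 16) = (60 + K)*(16 + K) = (16 + K)*(60 + K))
(o(u(-5, -2)) + (D(13*5, 29) + 1946))*(-261 + 4515) = ((960 + 20**2 + 76*20) + (13*5 + 1946))*(-261 + 4515) = ((960 + 400 + 1520) + (65 + 1946))*4254 = (2880 + 2011)*4254 = 4891*4254 = 20806314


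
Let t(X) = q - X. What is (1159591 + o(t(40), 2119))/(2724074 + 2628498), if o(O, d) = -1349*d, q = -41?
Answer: -424735/1338143 ≈ -0.31741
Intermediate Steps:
t(X) = -41 - X
(1159591 + o(t(40), 2119))/(2724074 + 2628498) = (1159591 - 1349*2119)/(2724074 + 2628498) = (1159591 - 2858531)/5352572 = -1698940*1/5352572 = -424735/1338143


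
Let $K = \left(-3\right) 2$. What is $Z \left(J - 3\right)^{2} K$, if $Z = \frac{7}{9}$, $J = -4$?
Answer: $- \frac{686}{3} \approx -228.67$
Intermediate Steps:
$K = -6$
$Z = \frac{7}{9}$ ($Z = 7 \cdot \frac{1}{9} = \frac{7}{9} \approx 0.77778$)
$Z \left(J - 3\right)^{2} K = \frac{7 \left(-4 - 3\right)^{2}}{9} \left(-6\right) = \frac{7 \left(-7\right)^{2}}{9} \left(-6\right) = \frac{7}{9} \cdot 49 \left(-6\right) = \frac{343}{9} \left(-6\right) = - \frac{686}{3}$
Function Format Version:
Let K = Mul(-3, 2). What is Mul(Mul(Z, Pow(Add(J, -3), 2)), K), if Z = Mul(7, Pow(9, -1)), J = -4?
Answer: Rational(-686, 3) ≈ -228.67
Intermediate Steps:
K = -6
Z = Rational(7, 9) (Z = Mul(7, Rational(1, 9)) = Rational(7, 9) ≈ 0.77778)
Mul(Mul(Z, Pow(Add(J, -3), 2)), K) = Mul(Mul(Rational(7, 9), Pow(Add(-4, -3), 2)), -6) = Mul(Mul(Rational(7, 9), Pow(-7, 2)), -6) = Mul(Mul(Rational(7, 9), 49), -6) = Mul(Rational(343, 9), -6) = Rational(-686, 3)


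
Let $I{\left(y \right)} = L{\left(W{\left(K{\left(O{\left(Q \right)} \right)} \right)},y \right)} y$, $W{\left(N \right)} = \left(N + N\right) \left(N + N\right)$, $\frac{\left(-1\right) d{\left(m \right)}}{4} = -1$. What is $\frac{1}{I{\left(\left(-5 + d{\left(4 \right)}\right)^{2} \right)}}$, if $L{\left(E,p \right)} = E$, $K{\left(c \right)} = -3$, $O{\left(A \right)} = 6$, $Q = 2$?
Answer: $\frac{1}{36} \approx 0.027778$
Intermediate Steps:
$d{\left(m \right)} = 4$ ($d{\left(m \right)} = \left(-4\right) \left(-1\right) = 4$)
$W{\left(N \right)} = 4 N^{2}$ ($W{\left(N \right)} = 2 N 2 N = 4 N^{2}$)
$I{\left(y \right)} = 36 y$ ($I{\left(y \right)} = 4 \left(-3\right)^{2} y = 4 \cdot 9 y = 36 y$)
$\frac{1}{I{\left(\left(-5 + d{\left(4 \right)}\right)^{2} \right)}} = \frac{1}{36 \left(-5 + 4\right)^{2}} = \frac{1}{36 \left(-1\right)^{2}} = \frac{1}{36 \cdot 1} = \frac{1}{36}$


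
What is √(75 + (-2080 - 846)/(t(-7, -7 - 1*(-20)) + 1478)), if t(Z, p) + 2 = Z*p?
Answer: 59*√40165/1385 ≈ 8.5374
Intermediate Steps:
t(Z, p) = -2 + Z*p
√(75 + (-2080 - 846)/(t(-7, -7 - 1*(-20)) + 1478)) = √(75 + (-2080 - 846)/((-2 - 7*(-7 - 1*(-20))) + 1478)) = √(75 - 2926/((-2 - 7*(-7 + 20)) + 1478)) = √(75 - 2926/((-2 - 7*13) + 1478)) = √(75 - 2926/((-2 - 91) + 1478)) = √(75 - 2926/(-93 + 1478)) = √(75 - 2926/1385) = √(100949/1385) = 59*√40165/1385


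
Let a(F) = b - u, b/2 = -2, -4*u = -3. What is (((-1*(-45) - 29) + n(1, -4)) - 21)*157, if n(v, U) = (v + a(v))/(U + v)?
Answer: -2355/4 ≈ -588.75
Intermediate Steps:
u = 3/4 (u = -1/4*(-3) = 3/4 ≈ 0.75000)
b = -4 (b = 2*(-2) = -4)
a(F) = -19/4 (a(F) = -4 - 1*3/4 = -4 - 3/4 = -19/4)
n(v, U) = (-19/4 + v)/(U + v) (n(v, U) = (v - 19/4)/(U + v) = (-19/4 + v)/(U + v))
(((-1*(-45) - 29) + n(1, -4)) - 21)*157 = (((-1*(-45) - 29) + (-19/4 + 1)/(-4 + 1)) - 21)*157 = (((45 - 29) - 15/4/(-3)) - 21)*157 = ((16 - 1/3*(-15/4)) - 21)*157 = ((16 + 5/4) - 21)*157 = (69/4 - 21)*157 = -15/4*157 = -2355/4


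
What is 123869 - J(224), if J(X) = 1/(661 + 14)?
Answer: 83611574/675 ≈ 1.2387e+5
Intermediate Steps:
J(X) = 1/675
123869 - J(224) = 123869 - 1*1/675 = 123869 - 1/675 = 83611574/675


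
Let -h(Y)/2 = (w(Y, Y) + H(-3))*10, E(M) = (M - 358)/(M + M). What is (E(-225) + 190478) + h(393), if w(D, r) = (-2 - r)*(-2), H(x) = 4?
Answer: 78569683/450 ≈ 1.7460e+5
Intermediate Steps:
E(M) = (-358 + M)/(2*M) (E(M) = (-358 + M)/((2*M)) = (-358 + M)*(1/(2*M)) = (-358 + M)/(2*M))
w(D, r) = 4 + 2*r
h(Y) = -160 - 40*Y (h(Y) = -2*((4 + 2*Y) + 4)*10 = -2*(8 + 2*Y)*10 = -2*(80 + 20*Y) = -160 - 40*Y)
(E(-225) + 190478) + h(393) = ((½)*(-358 - 225)/(-225) + 190478) + (-160 - 40*393) = ((½)*(-1/225)*(-583) + 190478) + (-160 - 15720) = (583/450 + 190478) - 15880 = 85715683/450 - 15880 = 78569683/450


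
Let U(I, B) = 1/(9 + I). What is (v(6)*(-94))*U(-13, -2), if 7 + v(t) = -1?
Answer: -188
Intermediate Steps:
v(t) = -8 (v(t) = -7 - 1 = -8)
(v(6)*(-94))*U(-13, -2) = (-8*(-94))/(9 - 13) = 752/(-4) = 752*(-¼) = -188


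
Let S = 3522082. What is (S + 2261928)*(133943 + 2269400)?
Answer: 13900959945430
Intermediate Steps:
(S + 2261928)*(133943 + 2269400) = (3522082 + 2261928)*(133943 + 2269400) = 5784010*2403343 = 13900959945430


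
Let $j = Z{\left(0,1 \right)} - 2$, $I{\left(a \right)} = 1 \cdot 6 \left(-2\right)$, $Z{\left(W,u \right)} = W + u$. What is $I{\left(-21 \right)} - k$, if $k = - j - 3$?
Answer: $-10$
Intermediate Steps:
$I{\left(a \right)} = -12$ ($I{\left(a \right)} = 6 \left(-2\right) = -12$)
$j = -1$ ($j = \left(0 + 1\right) - 2 = 1 - 2 = -1$)
$k = -2$ ($k = \left(-1\right) \left(-1\right) - 3 = 1 - 3 = -2$)
$I{\left(-21 \right)} - k = -12 - -2 = -12 + 2 = -10$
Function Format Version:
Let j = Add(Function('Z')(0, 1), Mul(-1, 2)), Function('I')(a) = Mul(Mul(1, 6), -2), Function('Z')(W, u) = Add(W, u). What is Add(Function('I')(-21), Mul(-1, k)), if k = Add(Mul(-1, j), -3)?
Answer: -10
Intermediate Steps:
Function('I')(a) = -12 (Function('I')(a) = Mul(6, -2) = -12)
j = -1 (j = Add(Add(0, 1), Mul(-1, 2)) = Add(1, -2) = -1)
k = -2 (k = Add(Mul(-1, -1), -3) = Add(1, -3) = -2)
Add(Function('I')(-21), Mul(-1, k)) = Add(-12, Mul(-1, -2)) = Add(-12, 2) = -10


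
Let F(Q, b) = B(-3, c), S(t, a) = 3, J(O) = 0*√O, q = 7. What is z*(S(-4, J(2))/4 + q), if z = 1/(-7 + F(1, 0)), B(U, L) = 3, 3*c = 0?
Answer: -31/16 ≈ -1.9375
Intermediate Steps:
c = 0 (c = (⅓)*0 = 0)
J(O) = 0
F(Q, b) = 3
z = -¼ (z = 1/(-7 + 3) = 1/(-4) = -¼ ≈ -0.25000)
z*(S(-4, J(2))/4 + q) = -(3/4 + 7)/4 = -(3*(¼) + 7)/4 = -(¾ + 7)/4 = -¼*31/4 = -31/16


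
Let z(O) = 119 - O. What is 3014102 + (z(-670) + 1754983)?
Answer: 4769874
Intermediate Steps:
3014102 + (z(-670) + 1754983) = 3014102 + ((119 - 1*(-670)) + 1754983) = 3014102 + ((119 + 670) + 1754983) = 3014102 + (789 + 1754983) = 3014102 + 1755772 = 4769874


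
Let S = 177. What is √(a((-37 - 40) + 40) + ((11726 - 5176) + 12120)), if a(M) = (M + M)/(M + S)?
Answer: 3*√10164490/70 ≈ 136.64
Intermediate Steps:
a(M) = 2*M/(177 + M) (a(M) = (M + M)/(M + 177) = (2*M)/(177 + M) = 2*M/(177 + M))
√(a((-37 - 40) + 40) + ((11726 - 5176) + 12120)) = √(2*((-37 - 40) + 40)/(177 + ((-37 - 40) + 40)) + ((11726 - 5176) + 12120)) = √(2*(-77 + 40)/(177 + (-77 + 40)) + (6550 + 12120)) = √(2*(-37)/(177 - 37) + 18670) = √(2*(-37)/140 + 18670) = √(2*(-37)*(1/140) + 18670) = √(-37/70 + 18670) = √(1306863/70) = 3*√10164490/70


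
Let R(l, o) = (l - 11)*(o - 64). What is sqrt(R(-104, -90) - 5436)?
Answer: 19*sqrt(34) ≈ 110.79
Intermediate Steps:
R(l, o) = (-64 + o)*(-11 + l) (R(l, o) = (-11 + l)*(-64 + o) = (-64 + o)*(-11 + l))
sqrt(R(-104, -90) - 5436) = sqrt((704 - 64*(-104) - 11*(-90) - 104*(-90)) - 5436) = sqrt((704 + 6656 + 990 + 9360) - 5436) = sqrt(17710 - 5436) = sqrt(12274) = 19*sqrt(34)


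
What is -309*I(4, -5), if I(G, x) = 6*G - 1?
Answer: -7107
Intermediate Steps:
I(G, x) = -1 + 6*G
-309*I(4, -5) = -309*(-1 + 6*4) = -309*(-1 + 24) = -309*23 = -7107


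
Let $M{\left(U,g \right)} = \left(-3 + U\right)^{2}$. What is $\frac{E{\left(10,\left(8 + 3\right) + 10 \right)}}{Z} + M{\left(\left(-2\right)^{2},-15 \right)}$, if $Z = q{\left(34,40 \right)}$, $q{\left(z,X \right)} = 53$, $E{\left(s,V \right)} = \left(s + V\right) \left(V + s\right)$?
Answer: $\frac{1014}{53} \approx 19.132$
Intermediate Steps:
$E{\left(s,V \right)} = \left(V + s\right)^{2}$ ($E{\left(s,V \right)} = \left(V + s\right) \left(V + s\right) = \left(V + s\right)^{2}$)
$Z = 53$
$\frac{E{\left(10,\left(8 + 3\right) + 10 \right)}}{Z} + M{\left(\left(-2\right)^{2},-15 \right)} = \frac{\left(\left(\left(8 + 3\right) + 10\right) + 10\right)^{2}}{53} + \left(-3 + \left(-2\right)^{2}\right)^{2} = \left(\left(11 + 10\right) + 10\right)^{2} \cdot \frac{1}{53} + \left(-3 + 4\right)^{2} = \left(21 + 10\right)^{2} \cdot \frac{1}{53} + 1^{2} = 31^{2} \cdot \frac{1}{53} + 1 = 961 \cdot \frac{1}{53} + 1 = \frac{961}{53} + 1 = \frac{1014}{53}$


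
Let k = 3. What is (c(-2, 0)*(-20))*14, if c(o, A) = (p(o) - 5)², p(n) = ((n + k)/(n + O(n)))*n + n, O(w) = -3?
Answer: -60984/5 ≈ -12197.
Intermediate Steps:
p(n) = n + n*(3 + n)/(-3 + n) (p(n) = ((n + 3)/(n - 3))*n + n = ((3 + n)/(-3 + n))*n + n = n*(3 + n)/(-3 + n) + n = n + n*(3 + n)/(-3 + n))
c(o, A) = (-5 + 2*o²/(-3 + o))² (c(o, A) = (2*o²/(-3 + o) - 5)² = (-5 + 2*o²/(-3 + o))²)
(c(-2, 0)*(-20))*14 = (((15 - 5*(-2) + 2*(-2)²)²/(-3 - 2)²)*(-20))*14 = (((15 + 10 + 2*4)²/(-5)²)*(-20))*14 = (((15 + 10 + 8)²/25)*(-20))*14 = (((1/25)*33²)*(-20))*14 = (((1/25)*1089)*(-20))*14 = ((1089/25)*(-20))*14 = -4356/5*14 = -60984/5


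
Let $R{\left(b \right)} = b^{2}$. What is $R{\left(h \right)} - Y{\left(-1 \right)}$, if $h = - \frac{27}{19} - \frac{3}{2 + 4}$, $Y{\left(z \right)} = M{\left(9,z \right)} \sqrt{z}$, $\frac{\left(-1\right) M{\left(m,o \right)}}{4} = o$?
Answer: $\frac{5329}{1444} - 4 i \approx 3.6904 - 4.0 i$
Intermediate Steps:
$M{\left(m,o \right)} = - 4 o$
$Y{\left(z \right)} = - 4 z^{\frac{3}{2}}$ ($Y{\left(z \right)} = - 4 z \sqrt{z} = - 4 z^{\frac{3}{2}}$)
$h = - \frac{73}{38}$ ($h = \left(-27\right) \frac{1}{19} - \frac{3}{6} = - \frac{27}{19} - \frac{1}{2} = - \frac{73}{38} \approx -1.9211$)
$R{\left(h \right)} - Y{\left(-1 \right)} = \left(- \frac{73}{38}\right)^{2} - - 4 \left(-1\right)^{\frac{3}{2}} = \frac{5329}{1444} - - 4 \left(- i\right) = \frac{5329}{1444} - 4 i$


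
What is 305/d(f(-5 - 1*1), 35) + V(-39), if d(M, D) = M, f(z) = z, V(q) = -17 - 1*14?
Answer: -491/6 ≈ -81.833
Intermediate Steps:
V(q) = -31 (V(q) = -17 - 14 = -31)
305/d(f(-5 - 1*1), 35) + V(-39) = 305/(-5 - 1*1) - 31 = 305/(-5 - 1) - 31 = 305/(-6) - 31 = -1/6*305 - 31 = -305/6 - 31 = -491/6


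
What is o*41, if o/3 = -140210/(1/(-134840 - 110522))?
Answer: 4231471340460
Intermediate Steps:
o = 103206618060 (o = 3*(-140210/(1/(-134840 - 110522))) = 3*(-140210/(1/(-245362))) = 3*(-140210/(-1/245362)) = 3*(-140210*(-245362)) = 3*34402206020 = 103206618060)
o*41 = 103206618060*41 = 4231471340460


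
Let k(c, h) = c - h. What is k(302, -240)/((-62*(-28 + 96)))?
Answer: -271/2108 ≈ -0.12856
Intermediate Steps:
k(302, -240)/((-62*(-28 + 96))) = (302 - 1*(-240))/((-62*(-28 + 96))) = (302 + 240)/((-62*68)) = 542/(-4216) = 542*(-1/4216) = -271/2108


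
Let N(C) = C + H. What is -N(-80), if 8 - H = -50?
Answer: 22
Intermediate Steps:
H = 58 (H = 8 - 1*(-50) = 8 + 50 = 58)
N(C) = 58 + C (N(C) = C + 58 = 58 + C)
-N(-80) = -(58 - 80) = -1*(-22) = 22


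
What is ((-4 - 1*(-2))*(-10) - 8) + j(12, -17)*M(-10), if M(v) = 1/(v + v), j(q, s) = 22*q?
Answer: -6/5 ≈ -1.2000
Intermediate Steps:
M(v) = 1/(2*v)
((-4 - 1*(-2))*(-10) - 8) + j(12, -17)*M(-10) = ((-4 - 1*(-2))*(-10) - 8) + (22*12)*((1/2)/(-10)) = ((-4 + 2)*(-10) - 8) + 264*((1/2)*(-1/10)) = (-2*(-10) - 8) + 264*(-1/20) = (20 - 8) - 66/5 = 12 - 66/5 = -6/5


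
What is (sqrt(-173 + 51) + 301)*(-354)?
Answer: -106554 - 354*I*sqrt(122) ≈ -1.0655e+5 - 3910.1*I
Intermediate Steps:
(sqrt(-173 + 51) + 301)*(-354) = (sqrt(-122) + 301)*(-354) = (I*sqrt(122) + 301)*(-354) = (301 + I*sqrt(122))*(-354) = -106554 - 354*I*sqrt(122)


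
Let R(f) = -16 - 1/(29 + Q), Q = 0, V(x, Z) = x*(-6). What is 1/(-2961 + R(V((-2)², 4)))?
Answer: -29/86334 ≈ -0.00033590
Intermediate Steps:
V(x, Z) = -6*x
R(f) = -465/29 (R(f) = -16 - 1/(29 + 0) = -16 - 1/29 = -465/29)
1/(-2961 + R(V((-2)², 4))) = 1/(-2961 - 465/29) = 1/(-86334/29) = -29/86334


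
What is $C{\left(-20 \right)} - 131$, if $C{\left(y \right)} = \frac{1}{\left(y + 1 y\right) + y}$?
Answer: $- \frac{7861}{60} \approx -131.02$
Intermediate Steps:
$C{\left(y \right)} = \frac{1}{3 y}$ ($C{\left(y \right)} = \frac{1}{\left(y + y\right) + y} = \frac{1}{2 y + y} = \frac{1}{3 y}$)
$C{\left(-20 \right)} - 131 = \frac{1}{3 \left(-20\right)} - 131 = \frac{1}{3} \left(- \frac{1}{20}\right) - 131 = - \frac{1}{60} - 131 = - \frac{7861}{60}$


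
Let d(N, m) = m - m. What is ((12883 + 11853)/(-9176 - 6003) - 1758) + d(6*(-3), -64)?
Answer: -26709418/15179 ≈ -1759.6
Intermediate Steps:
d(N, m) = 0
((12883 + 11853)/(-9176 - 6003) - 1758) + d(6*(-3), -64) = ((12883 + 11853)/(-9176 - 6003) - 1758) + 0 = (24736/(-15179) - 1758) + 0 = (24736*(-1/15179) - 1758) + 0 = (-24736/15179 - 1758) + 0 = -26709418/15179 + 0 = -26709418/15179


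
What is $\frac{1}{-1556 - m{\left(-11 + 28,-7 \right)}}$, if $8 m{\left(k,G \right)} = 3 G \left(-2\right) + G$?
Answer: $- \frac{8}{12483} \approx -0.00064087$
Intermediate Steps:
$m{\left(k,G \right)} = - \frac{5 G}{8}$ ($m{\left(k,G \right)} = \frac{3 G \left(-2\right) + G}{8} = \frac{- 6 G + G}{8} = \frac{\left(-5\right) G}{8} = - \frac{5 G}{8}$)
$\frac{1}{-1556 - m{\left(-11 + 28,-7 \right)}} = \frac{1}{-1556 - \left(- \frac{5}{8}\right) \left(-7\right)} = \frac{1}{-1556 - \frac{35}{8}} = \frac{1}{- \frac{12483}{8}} = - \frac{8}{12483}$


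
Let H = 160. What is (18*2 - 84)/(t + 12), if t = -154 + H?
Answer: -8/3 ≈ -2.6667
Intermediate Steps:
t = 6 (t = -154 + 160 = 6)
(18*2 - 84)/(t + 12) = (18*2 - 84)/(6 + 12) = (36 - 84)/18 = -48*1/18 = -8/3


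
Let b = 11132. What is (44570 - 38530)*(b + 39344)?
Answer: 304875040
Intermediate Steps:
(44570 - 38530)*(b + 39344) = (44570 - 38530)*(11132 + 39344) = 6040*50476 = 304875040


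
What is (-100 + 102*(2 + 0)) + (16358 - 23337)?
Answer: -6875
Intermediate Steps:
(-100 + 102*(2 + 0)) + (16358 - 23337) = (-100 + 102*2) - 6979 = (-100 + 204) - 6979 = 104 - 6979 = -6875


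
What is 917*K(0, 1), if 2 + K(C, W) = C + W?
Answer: -917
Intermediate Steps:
K(C, W) = -2 + C + W (K(C, W) = -2 + (C + W) = -2 + C + W)
917*K(0, 1) = 917*(-2 + 0 + 1) = 917*(-1) = -917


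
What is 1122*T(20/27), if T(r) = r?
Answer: 7480/9 ≈ 831.11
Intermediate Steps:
1122*T(20/27) = 1122*(20/27) = 7480/9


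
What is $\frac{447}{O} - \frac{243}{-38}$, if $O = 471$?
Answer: $\frac{43813}{5966} \approx 7.3438$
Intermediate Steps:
$\frac{447}{O} - \frac{243}{-38} = \frac{447}{471} - \frac{243}{-38} = 447 \cdot \frac{1}{471} - - \frac{243}{38} = \frac{149}{157} + \frac{243}{38} = \frac{43813}{5966}$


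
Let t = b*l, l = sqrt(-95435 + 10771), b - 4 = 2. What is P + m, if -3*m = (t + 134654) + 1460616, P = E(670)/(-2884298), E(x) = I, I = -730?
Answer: -2300617034135/4326447 - 4*I*sqrt(21166) ≈ -5.3176e+5 - 581.94*I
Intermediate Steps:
b = 6 (b = 4 + 2 = 6)
E(x) = -730
l = 2*I*sqrt(21166) (l = sqrt(-84664) = 2*I*sqrt(21166) ≈ 290.97*I)
t = 12*I*sqrt(21166) (t = 6*(2*I*sqrt(21166)) = 12*I*sqrt(21166) ≈ 1745.8*I)
P = 365/1442149 (P = -730/(-2884298) = -730*(-1/2884298) = 365/1442149 ≈ 0.00025309)
m = -1595270/3 - 4*I*sqrt(21166) (m = -((12*I*sqrt(21166) + 134654) + 1460616)/3 = -((134654 + 12*I*sqrt(21166)) + 1460616)/3 = -(1595270 + 12*I*sqrt(21166))/3 = -1595270/3 - 4*I*sqrt(21166) ≈ -5.3176e+5 - 581.94*I)
P + m = 365/1442149 + (-1595270/3 - 4*I*sqrt(21166)) = -2300617034135/4326447 - 4*I*sqrt(21166)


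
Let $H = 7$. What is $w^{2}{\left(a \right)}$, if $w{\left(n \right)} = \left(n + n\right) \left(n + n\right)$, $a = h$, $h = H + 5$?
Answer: $331776$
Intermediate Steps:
$h = 12$ ($h = 7 + 5 = 12$)
$a = 12$
$w{\left(n \right)} = 4 n^{2}$ ($w{\left(n \right)} = 2 n 2 n = 4 n^{2}$)
$w^{2}{\left(a \right)} = \left(4 \cdot 12^{2}\right)^{2} = \left(4 \cdot 144\right)^{2} = 576^{2} = 331776$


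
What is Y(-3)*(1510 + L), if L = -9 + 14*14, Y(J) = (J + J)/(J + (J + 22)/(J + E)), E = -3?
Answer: 61092/37 ≈ 1651.1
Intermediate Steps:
Y(J) = 2*J/(J + (22 + J)/(-3 + J)) (Y(J) = (J + J)/(J + (J + 22)/(J - 3)) = (2*J)/(J + (22 + J)/(-3 + J)) = 2*J/(J + (22 + J)/(-3 + J)))
L = 187 (L = -9 + 196 = 187)
Y(-3)*(1510 + L) = (2*(-3)*(-3 - 3)/(22 + (-3)² - 2*(-3)))*(1510 + 187) = (2*(-3)*(-6)/(22 + 9 + 6))*1697 = (2*(-3)*(-6)/37)*1697 = (2*(-3)*(1/37)*(-6))*1697 = (36/37)*1697 = 61092/37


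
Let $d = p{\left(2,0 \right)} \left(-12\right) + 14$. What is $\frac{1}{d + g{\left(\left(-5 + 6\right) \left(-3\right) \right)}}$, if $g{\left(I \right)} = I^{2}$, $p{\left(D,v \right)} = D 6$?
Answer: $- \frac{1}{121} \approx -0.0082645$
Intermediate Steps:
$p{\left(D,v \right)} = 6 D$
$d = -130$ ($d = 6 \cdot 2 \left(-12\right) + 14 = 12 \left(-12\right) + 14 = -144 + 14 = -130$)
$\frac{1}{d + g{\left(\left(-5 + 6\right) \left(-3\right) \right)}} = \frac{1}{-130 + \left(\left(-5 + 6\right) \left(-3\right)\right)^{2}} = \frac{1}{-130 + \left(1 \left(-3\right)\right)^{2}} = \frac{1}{-130 + \left(-3\right)^{2}} = \frac{1}{-130 + 9} = \frac{1}{-121} = - \frac{1}{121}$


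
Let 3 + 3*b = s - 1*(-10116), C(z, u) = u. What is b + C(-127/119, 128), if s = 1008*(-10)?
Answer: 139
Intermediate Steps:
s = -10080
b = 11 (b = -1 + (-10080 - 1*(-10116))/3 = -1 + (-10080 + 10116)/3 = -1 + (1/3)*36 = -1 + 12 = 11)
b + C(-127/119, 128) = 11 + 128 = 139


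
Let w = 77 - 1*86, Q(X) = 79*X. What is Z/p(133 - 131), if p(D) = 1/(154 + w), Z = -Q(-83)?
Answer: 950765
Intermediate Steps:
Z = 6557 (Z = -79*(-83) = -1*(-6557) = 6557)
w = -9 (w = 77 - 86 = -9)
p(D) = 1/145 (p(D) = 1/(154 - 9) = 1/145)
Z/p(133 - 131) = 6557/(1/145) = 6557*145 = 950765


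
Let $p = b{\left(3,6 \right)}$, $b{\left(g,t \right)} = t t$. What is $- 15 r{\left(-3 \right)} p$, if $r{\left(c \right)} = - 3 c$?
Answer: $-4860$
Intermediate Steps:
$b{\left(g,t \right)} = t^{2}$
$p = 36$ ($p = 6^{2} = 36$)
$- 15 r{\left(-3 \right)} p = - 15 \left(\left(-3\right) \left(-3\right)\right) 36 = \left(-15\right) 9 \cdot 36 = \left(-135\right) 36 = -4860$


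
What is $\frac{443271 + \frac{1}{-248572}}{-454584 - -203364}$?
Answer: $- \frac{110184759011}{62446257840} \approx -1.7645$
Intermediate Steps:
$\frac{443271 + \frac{1}{-248572}}{-454584 - -203364} = \frac{443271 - \frac{1}{248572}}{-454584 + 203364} = \frac{110184759011}{248572 \left(-251220\right)} = \frac{110184759011}{248572} \left(- \frac{1}{251220}\right) = - \frac{110184759011}{62446257840}$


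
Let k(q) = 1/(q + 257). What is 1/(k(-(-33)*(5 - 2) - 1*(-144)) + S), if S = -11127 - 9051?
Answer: -500/10088999 ≈ -4.9559e-5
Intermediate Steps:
S = -20178
k(q) = 1/(257 + q)
1/(k(-(-33)*(5 - 2) - 1*(-144)) + S) = 1/(1/(257 + (-(-33)*(5 - 2) - 1*(-144))) - 20178) = 1/(1/(257 + (-(-33)*3 + 144)) - 20178) = 1/(1/(257 + (-11*(-9) + 144)) - 20178) = 1/(1/(257 + (99 + 144)) - 20178) = 1/(1/(257 + 243) - 20178) = 1/(1/500 - 20178) = 1/(-10088999/500) = -500/10088999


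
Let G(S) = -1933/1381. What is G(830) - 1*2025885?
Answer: -2797749118/1381 ≈ -2.0259e+6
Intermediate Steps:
G(S) = -1933/1381 (G(S) = -1933*1/1381 = -1933/1381)
G(830) - 1*2025885 = -1933/1381 - 1*2025885 = -1933/1381 - 2025885 = -2797749118/1381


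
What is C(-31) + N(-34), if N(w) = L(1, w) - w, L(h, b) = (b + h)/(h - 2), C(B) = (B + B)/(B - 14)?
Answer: 3077/45 ≈ 68.378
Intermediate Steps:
C(B) = 2*B/(-14 + B) (C(B) = (2*B)/(-14 + B) = 2*B/(-14 + B))
L(h, b) = (b + h)/(-2 + h)
N(w) = -1 - 2*w (N(w) = (w + 1)/(-2 + 1) - w = (1 + w)/(-1) - w = -(1 + w) - w = (-1 - w) - w = -1 - 2*w)
C(-31) + N(-34) = 2*(-31)/(-14 - 31) + (-1 - 2*(-34)) = 2*(-31)/(-45) + (-1 + 68) = 2*(-31)*(-1/45) + 67 = 62/45 + 67 = 3077/45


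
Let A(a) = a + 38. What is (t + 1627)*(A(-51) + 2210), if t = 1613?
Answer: 7118280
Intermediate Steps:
A(a) = 38 + a
(t + 1627)*(A(-51) + 2210) = (1613 + 1627)*((38 - 51) + 2210) = 3240*(-13 + 2210) = 3240*2197 = 7118280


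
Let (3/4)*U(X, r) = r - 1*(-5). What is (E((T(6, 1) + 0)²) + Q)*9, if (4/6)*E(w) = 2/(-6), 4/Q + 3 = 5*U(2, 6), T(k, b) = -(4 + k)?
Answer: -1683/422 ≈ -3.9882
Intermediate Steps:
T(k, b) = -4 - k
U(X, r) = 20/3 + 4*r/3 (U(X, r) = 4*(r - 1*(-5))/3 = 4*(r + 5)/3 = 4*(5 + r)/3 = 20/3 + 4*r/3)
Q = 12/211 (Q = 4/(-3 + 5*(20/3 + (4/3)*6)) = 4/(-3 + 5*(20/3 + 8)) = 4/(-3 + 5*(44/3)) = 4/(-3 + 220/3) = 4/(211/3) = 4*(3/211) = 12/211 ≈ 0.056872)
E(w) = -½ (E(w) = 3*(2/(-6))/2 = 3*(2*(-⅙))/2 = (3/2)*(-⅓) = -½)
(E((T(6, 1) + 0)²) + Q)*9 = (-½ + 12/211)*9 = -187/422*9 = -1683/422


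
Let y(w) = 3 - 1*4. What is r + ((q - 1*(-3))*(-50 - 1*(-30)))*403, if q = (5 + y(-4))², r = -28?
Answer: -153168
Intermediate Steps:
y(w) = -1 (y(w) = 3 - 4 = -1)
q = 16 (q = (5 - 1)² = 4² = 16)
r + ((q - 1*(-3))*(-50 - 1*(-30)))*403 = -28 + ((16 - 1*(-3))*(-50 - 1*(-30)))*403 = -28 + ((16 + 3)*(-50 + 30))*403 = -28 + (19*(-20))*403 = -28 - 380*403 = -28 - 153140 = -153168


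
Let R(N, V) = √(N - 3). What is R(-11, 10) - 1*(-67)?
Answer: 67 + I*√14 ≈ 67.0 + 3.7417*I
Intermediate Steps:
R(N, V) = √(-3 + N)
R(-11, 10) - 1*(-67) = √(-3 - 11) - 1*(-67) = √(-14) + 67 = I*√14 + 67 = 67 + I*√14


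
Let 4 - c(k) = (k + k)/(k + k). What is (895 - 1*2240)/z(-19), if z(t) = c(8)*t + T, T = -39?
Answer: 1345/96 ≈ 14.010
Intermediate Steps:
c(k) = 3 (c(k) = 4 - (k + k)/(k + k) = 4 - 2*k/(2*k) = 4 - 2*k*1/(2*k) = 4 - 1*1 = 4 - 1 = 3)
z(t) = -39 + 3*t (z(t) = 3*t - 39 = -39 + 3*t)
(895 - 1*2240)/z(-19) = (895 - 1*2240)/(-39 + 3*(-19)) = (895 - 2240)/(-39 - 57) = -1345/(-96) = -1345*(-1/96) = 1345/96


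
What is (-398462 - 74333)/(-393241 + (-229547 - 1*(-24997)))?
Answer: 472795/597791 ≈ 0.79090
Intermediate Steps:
(-398462 - 74333)/(-393241 + (-229547 - 1*(-24997))) = -472795/(-393241 + (-229547 + 24997)) = -472795/(-393241 - 204550) = -472795/(-597791) = -472795*(-1/597791) = 472795/597791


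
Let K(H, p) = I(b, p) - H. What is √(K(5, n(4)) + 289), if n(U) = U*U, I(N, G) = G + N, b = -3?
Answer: 3*√33 ≈ 17.234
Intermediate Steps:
n(U) = U²
K(H, p) = -3 + p - H (K(H, p) = (p - 3) - H = (-3 + p) - H = -3 + p - H)
√(K(5, n(4)) + 289) = √((-3 + 4² - 1*5) + 289) = √((-3 + 16 - 5) + 289) = √(8 + 289) = √297 = 3*√33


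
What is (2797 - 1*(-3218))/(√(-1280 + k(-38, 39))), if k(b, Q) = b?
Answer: -6015*I*√1318/1318 ≈ -165.68*I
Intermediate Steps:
(2797 - 1*(-3218))/(√(-1280 + k(-38, 39))) = (2797 - 1*(-3218))/(√(-1280 - 38)) = (2797 + 3218)/(√(-1318)) = 6015/((I*√1318)) = 6015*(-I*√1318/1318) = -6015*I*√1318/1318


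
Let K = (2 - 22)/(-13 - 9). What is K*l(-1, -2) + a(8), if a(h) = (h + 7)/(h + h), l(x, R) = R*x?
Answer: 485/176 ≈ 2.7557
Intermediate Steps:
a(h) = (7 + h)/(2*h) (a(h) = (7 + h)/((2*h)) = (7 + h)*(1/(2*h)) = (7 + h)/(2*h))
K = 10/11 (K = -20/(-22) = -20*(-1/22) = 10/11 ≈ 0.90909)
K*l(-1, -2) + a(8) = 10*(-2*(-1))/11 + (½)*(7 + 8)/8 = (10/11)*2 + (½)*(⅛)*15 = 20/11 + 15/16 = 485/176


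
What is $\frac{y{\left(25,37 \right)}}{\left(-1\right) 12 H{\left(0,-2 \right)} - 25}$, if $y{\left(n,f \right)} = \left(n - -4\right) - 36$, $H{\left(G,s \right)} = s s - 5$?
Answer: $\frac{7}{13} \approx 0.53846$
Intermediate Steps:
$H{\left(G,s \right)} = -5 + s^{2}$ ($H{\left(G,s \right)} = s^{2} - 5 = -5 + s^{2}$)
$y{\left(n,f \right)} = -32 + n$ ($y{\left(n,f \right)} = \left(n + 4\right) - 36 = \left(4 + n\right) - 36 = -32 + n$)
$\frac{y{\left(25,37 \right)}}{\left(-1\right) 12 H{\left(0,-2 \right)} - 25} = \frac{-32 + 25}{\left(-1\right) 12 \left(-5 + \left(-2\right)^{2}\right) - 25} = - \frac{7}{- 12 \left(-5 + 4\right) - 25} = - \frac{7}{\left(-12\right) \left(-1\right) - 25} = - \frac{7}{12 - 25} = - \frac{7}{-13} = \left(-7\right) \left(- \frac{1}{13}\right) = \frac{7}{13}$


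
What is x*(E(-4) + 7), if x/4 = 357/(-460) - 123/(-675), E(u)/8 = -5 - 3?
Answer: 233567/1725 ≈ 135.40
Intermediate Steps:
E(u) = -64 (E(u) = 8*(-5 - 3) = 8*(-8) = -64)
x = -12293/5175 (x = 4*(357/(-460) - 123/(-675)) = 4*(357*(-1/460) - 123*(-1/675)) = 4*(-357/460 + 41/225) = 4*(-12293/20700) = -12293/5175 ≈ -2.3755)
x*(E(-4) + 7) = -12293*(-64 + 7)/5175 = -12293/5175*(-57) = 233567/1725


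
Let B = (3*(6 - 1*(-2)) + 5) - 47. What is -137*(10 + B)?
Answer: 1096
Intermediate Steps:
B = -18 (B = (3*(6 + 2) + 5) - 47 = (3*8 + 5) - 47 = (24 + 5) - 47 = 29 - 47 = -18)
-137*(10 + B) = -137*(10 - 18) = -137*(-8) = 1096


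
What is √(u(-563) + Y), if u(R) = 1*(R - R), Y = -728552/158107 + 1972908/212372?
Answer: √329912618010934507303/8394374951 ≈ 2.1638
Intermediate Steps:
Y = 39301629953/8394374951 (Y = -728552*1/158107 + 1972908*(1/212372) = -728552/158107 + 493227/53093 = 39301629953/8394374951 ≈ 4.6819)
u(R) = 0 (u(R) = 1*0 = 0)
√(u(-563) + Y) = √(0 + 39301629953/8394374951) = √(39301629953/8394374951) = √329912618010934507303/8394374951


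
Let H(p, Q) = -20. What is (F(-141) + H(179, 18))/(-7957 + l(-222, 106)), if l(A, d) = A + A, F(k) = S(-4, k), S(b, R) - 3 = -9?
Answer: 26/8401 ≈ 0.0030949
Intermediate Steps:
S(b, R) = -6 (S(b, R) = 3 - 9 = -6)
F(k) = -6
l(A, d) = 2*A
(F(-141) + H(179, 18))/(-7957 + l(-222, 106)) = (-6 - 20)/(-7957 + 2*(-222)) = -26/(-7957 - 444) = -26/(-8401) = -26*(-1/8401) = 26/8401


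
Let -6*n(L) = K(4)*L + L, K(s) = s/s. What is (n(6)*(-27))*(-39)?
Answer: -2106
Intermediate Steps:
K(s) = 1
n(L) = -L/3 (n(L) = -(1*L + L)/6 = -(L + L)/6 = -L/3)
(n(6)*(-27))*(-39) = (-⅓*6*(-27))*(-39) = -2*(-27)*(-39) = 54*(-39) = -2106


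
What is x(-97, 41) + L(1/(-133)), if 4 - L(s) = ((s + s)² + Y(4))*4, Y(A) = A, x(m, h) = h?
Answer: 512965/17689 ≈ 28.999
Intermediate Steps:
L(s) = -12 - 16*s² (L(s) = 4 - ((s + s)² + 4)*4 = 4 - ((2*s)² + 4)*4 = 4 - (4*s² + 4)*4 = 4 - (4 + 4*s²)*4 = 4 - (16 + 16*s²) = 4 + (-16 - 16*s²) = -12 - 16*s²)
x(-97, 41) + L(1/(-133)) = 41 + (-12 - 16*(1/(-133))²) = 41 + (-12 - 16*(-1/133)²) = 41 + (-12 - 16*1/17689) = 41 + (-12 - 16/17689) = 41 - 212284/17689 = 512965/17689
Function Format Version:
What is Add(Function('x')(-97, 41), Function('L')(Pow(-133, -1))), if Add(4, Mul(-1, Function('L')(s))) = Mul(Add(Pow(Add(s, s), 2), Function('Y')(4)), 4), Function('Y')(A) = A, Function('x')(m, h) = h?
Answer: Rational(512965, 17689) ≈ 28.999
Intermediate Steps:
Function('L')(s) = Add(-12, Mul(-16, Pow(s, 2))) (Function('L')(s) = Add(4, Mul(-1, Mul(Add(Pow(Add(s, s), 2), 4), 4))) = Add(4, Mul(-1, Mul(Add(Pow(Mul(2, s), 2), 4), 4))) = Add(4, Mul(-1, Mul(Add(Mul(4, Pow(s, 2)), 4), 4))) = Add(4, Mul(-1, Mul(Add(4, Mul(4, Pow(s, 2))), 4))) = Add(4, Mul(-1, Add(16, Mul(16, Pow(s, 2))))) = Add(4, Add(-16, Mul(-16, Pow(s, 2)))) = Add(-12, Mul(-16, Pow(s, 2))))
Add(Function('x')(-97, 41), Function('L')(Pow(-133, -1))) = Add(41, Add(-12, Mul(-16, Pow(Pow(-133, -1), 2)))) = Add(41, Add(-12, Mul(-16, Pow(Rational(-1, 133), 2)))) = Add(41, Add(-12, Mul(-16, Rational(1, 17689)))) = Add(41, Add(-12, Rational(-16, 17689))) = Add(41, Rational(-212284, 17689)) = Rational(512965, 17689)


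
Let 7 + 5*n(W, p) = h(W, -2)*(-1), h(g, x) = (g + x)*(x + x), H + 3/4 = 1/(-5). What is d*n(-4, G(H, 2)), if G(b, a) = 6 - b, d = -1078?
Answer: 33418/5 ≈ 6683.6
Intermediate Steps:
H = -19/20 (H = -3/4 + 1/(-5) = -3/4 - 1/5 = -19/20 ≈ -0.95000)
h(g, x) = 2*x*(g + x) (h(g, x) = (g + x)*(2*x) = 2*x*(g + x))
n(W, p) = -3 + 4*W/5 (n(W, p) = -7/5 + ((2*(-2)*(W - 2))*(-1))/5 = -7/5 + ((2*(-2)*(-2 + W))*(-1))/5 = -7/5 + ((8 - 4*W)*(-1))/5 = -7/5 + (-8 + 4*W)/5 = -7/5 + (-8/5 + 4*W/5) = -3 + 4*W/5)
d*n(-4, G(H, 2)) = -1078*(-3 + (4/5)*(-4)) = -1078*(-3 - 16/5) = -1078*(-31/5) = 33418/5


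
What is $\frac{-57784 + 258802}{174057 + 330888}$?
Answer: $\frac{67006}{168315} \approx 0.3981$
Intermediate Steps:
$\frac{-57784 + 258802}{174057 + 330888} = \frac{201018}{504945} = 201018 \cdot \frac{1}{504945} = \frac{67006}{168315}$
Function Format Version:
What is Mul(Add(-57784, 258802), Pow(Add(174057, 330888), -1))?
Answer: Rational(67006, 168315) ≈ 0.39810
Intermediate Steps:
Mul(Add(-57784, 258802), Pow(Add(174057, 330888), -1)) = Mul(201018, Pow(504945, -1)) = Mul(201018, Rational(1, 504945)) = Rational(67006, 168315)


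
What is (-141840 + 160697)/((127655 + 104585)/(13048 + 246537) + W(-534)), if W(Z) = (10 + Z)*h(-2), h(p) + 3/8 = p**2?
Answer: -1957997738/197139787 ≈ -9.9320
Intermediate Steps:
h(p) = -3/8 + p**2
W(Z) = 145/4 + 29*Z/8 (W(Z) = (10 + Z)*(-3/8 + (-2)**2) = (10 + Z)*(-3/8 + 4) = (10 + Z)*(29/8) = 145/4 + 29*Z/8)
(-141840 + 160697)/((127655 + 104585)/(13048 + 246537) + W(-534)) = (-141840 + 160697)/((127655 + 104585)/(13048 + 246537) + (145/4 + (29/8)*(-534))) = 18857/(232240/259585 + (145/4 - 7743/4)) = 18857/(232240*(1/259585) - 3799/2) = 18857/(46448/51917 - 3799/2) = 18857/(-197139787/103834) = 18857*(-103834/197139787) = -1957997738/197139787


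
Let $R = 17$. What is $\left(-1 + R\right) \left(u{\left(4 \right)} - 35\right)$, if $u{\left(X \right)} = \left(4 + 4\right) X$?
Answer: $-48$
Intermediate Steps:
$u{\left(X \right)} = 8 X$
$\left(-1 + R\right) \left(u{\left(4 \right)} - 35\right) = \left(-1 + 17\right) \left(8 \cdot 4 - 35\right) = 16 \left(32 - 35\right) = 16 \left(-3\right) = -48$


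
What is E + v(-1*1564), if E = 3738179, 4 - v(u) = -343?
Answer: 3738526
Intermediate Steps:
v(u) = 347 (v(u) = 4 - 1*(-343) = 4 + 343 = 347)
E + v(-1*1564) = 3738179 + 347 = 3738526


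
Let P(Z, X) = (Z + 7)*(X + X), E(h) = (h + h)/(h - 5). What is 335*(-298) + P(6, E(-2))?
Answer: -698706/7 ≈ -99815.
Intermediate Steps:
E(h) = 2*h/(-5 + h) (E(h) = (2*h)/(-5 + h) = 2*h/(-5 + h))
P(Z, X) = 2*X*(7 + Z) (P(Z, X) = (7 + Z)*(2*X) = 2*X*(7 + Z))
335*(-298) + P(6, E(-2)) = 335*(-298) + 2*(2*(-2)/(-5 - 2))*(7 + 6) = -99830 + 2*(2*(-2)/(-7))*13 = -99830 + 2*(2*(-2)*(-1/7))*13 = -99830 + 2*(4/7)*13 = -99830 + 104/7 = -698706/7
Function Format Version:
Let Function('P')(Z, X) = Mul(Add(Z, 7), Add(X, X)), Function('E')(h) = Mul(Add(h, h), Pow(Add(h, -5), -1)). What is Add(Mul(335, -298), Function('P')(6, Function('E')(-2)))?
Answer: Rational(-698706, 7) ≈ -99815.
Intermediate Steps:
Function('E')(h) = Mul(2, h, Pow(Add(-5, h), -1)) (Function('E')(h) = Mul(Mul(2, h), Pow(Add(-5, h), -1)) = Mul(2, h, Pow(Add(-5, h), -1)))
Function('P')(Z, X) = Mul(2, X, Add(7, Z)) (Function('P')(Z, X) = Mul(Add(7, Z), Mul(2, X)) = Mul(2, X, Add(7, Z)))
Add(Mul(335, -298), Function('P')(6, Function('E')(-2))) = Add(Mul(335, -298), Mul(2, Mul(2, -2, Pow(Add(-5, -2), -1)), Add(7, 6))) = Add(-99830, Mul(2, Mul(2, -2, Pow(-7, -1)), 13)) = Add(-99830, Mul(2, Mul(2, -2, Rational(-1, 7)), 13)) = Add(-99830, Mul(2, Rational(4, 7), 13)) = Add(-99830, Rational(104, 7)) = Rational(-698706, 7)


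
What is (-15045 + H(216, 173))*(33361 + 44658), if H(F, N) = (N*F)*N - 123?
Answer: 503183228424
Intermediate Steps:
H(F, N) = -123 + F*N² (H(F, N) = (F*N)*N - 123 = F*N² - 123 = -123 + F*N²)
(-15045 + H(216, 173))*(33361 + 44658) = (-15045 + (-123 + 216*173²))*(33361 + 44658) = (-15045 + (-123 + 216*29929))*78019 = (-15045 + (-123 + 6464664))*78019 = (-15045 + 6464541)*78019 = 6449496*78019 = 503183228424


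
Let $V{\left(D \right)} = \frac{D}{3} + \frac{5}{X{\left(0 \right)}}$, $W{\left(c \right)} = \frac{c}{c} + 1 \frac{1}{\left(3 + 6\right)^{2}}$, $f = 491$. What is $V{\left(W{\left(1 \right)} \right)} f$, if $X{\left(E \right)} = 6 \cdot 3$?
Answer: $\frac{146809}{486} \approx 302.08$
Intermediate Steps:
$X{\left(E \right)} = 18$
$W{\left(c \right)} = \frac{82}{81}$ ($W{\left(c \right)} = 1 + 1 \frac{1}{9^{2}} = 1 + 1 \cdot \frac{1}{81} = 1 + \frac{1}{81} = \frac{82}{81}$)
$V{\left(D \right)} = \frac{5}{18} + \frac{D}{3}$ ($V{\left(D \right)} = \frac{D}{3} + \frac{5}{18} = \frac{5}{18} + \frac{D}{3}$)
$V{\left(W{\left(1 \right)} \right)} f = \left(\frac{5}{18} + \frac{1}{3} \cdot \frac{82}{81}\right) 491 = \left(\frac{5}{18} + \frac{82}{243}\right) 491 = \frac{299}{486} \cdot 491 = \frac{146809}{486}$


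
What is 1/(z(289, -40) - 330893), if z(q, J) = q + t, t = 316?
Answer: -1/330288 ≈ -3.0277e-6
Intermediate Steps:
z(q, J) = 316 + q (z(q, J) = q + 316 = 316 + q)
1/(z(289, -40) - 330893) = 1/((316 + 289) - 330893) = 1/(605 - 330893) = 1/(-330288) = -1/330288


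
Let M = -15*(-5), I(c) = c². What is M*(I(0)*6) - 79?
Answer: -79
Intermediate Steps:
M = 75
M*(I(0)*6) - 79 = 75*(0²*6) - 79 = 75*(0*6) - 79 = 75*0 - 79 = 0 - 79 = -79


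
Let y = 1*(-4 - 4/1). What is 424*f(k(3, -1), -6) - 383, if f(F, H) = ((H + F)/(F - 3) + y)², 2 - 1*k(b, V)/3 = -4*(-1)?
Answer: 166153/9 ≈ 18461.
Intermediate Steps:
y = -8 (y = 1*(-4 - 4*1) = 1*(-4 - 4) = 1*(-8) = -8)
k(b, V) = -6 (k(b, V) = 6 - (-12)*(-1) = 6 - 3*4 = 6 - 12 = -6)
f(F, H) = (-8 + (F + H)/(-3 + F))² (f(F, H) = ((H + F)/(F - 3) - 8)² = ((F + H)/(-3 + F) - 8)² = (-8 + (F + H)/(-3 + F))²)
424*f(k(3, -1), -6) - 383 = 424*((24 - 6 - 7*(-6))²/(-3 - 6)²) - 383 = 424*((24 - 6 + 42)²/(-9)²) - 383 = 424*((1/81)*60²) - 383 = 424*((1/81)*3600) - 383 = 424*(400/9) - 383 = 169600/9 - 383 = 166153/9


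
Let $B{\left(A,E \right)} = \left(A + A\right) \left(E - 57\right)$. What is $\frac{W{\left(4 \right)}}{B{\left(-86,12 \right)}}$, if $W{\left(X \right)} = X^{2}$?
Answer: $\frac{4}{1935} \approx 0.0020672$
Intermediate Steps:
$B{\left(A,E \right)} = 2 A \left(-57 + E\right)$
$\frac{W{\left(4 \right)}}{B{\left(-86,12 \right)}} = \frac{4^{2}}{2 \left(-86\right) \left(-57 + 12\right)} = \frac{16}{2 \left(-86\right) \left(-45\right)} = \frac{16}{7740} = 16 \cdot \frac{1}{7740} = \frac{4}{1935}$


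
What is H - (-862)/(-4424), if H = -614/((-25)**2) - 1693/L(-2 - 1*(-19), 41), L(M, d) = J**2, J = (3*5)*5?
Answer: -18392803/12442500 ≈ -1.4782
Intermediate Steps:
J = 75 (J = 15*5 = 75)
L(M, d) = 5625 (L(M, d) = 75**2 = 5625)
H = -7219/5625 (H = -614/((-25)**2) - 1693/5625 = -614/625 - 1693*1/5625 = -614*1/625 - 1693/5625 = -614/625 - 1693/5625 = -7219/5625 ≈ -1.2834)
H - (-862)/(-4424) = -7219/5625 - (-862)/(-4424) = -7219/5625 - (-862)*(-1)/4424 = -7219/5625 - 1*431/2212 = -7219/5625 - 431/2212 = -18392803/12442500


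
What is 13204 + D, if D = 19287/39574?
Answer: 522554383/39574 ≈ 13204.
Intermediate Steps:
D = 19287/39574 (D = 19287*(1/39574) = 19287/39574 ≈ 0.48737)
13204 + D = 13204 + 19287/39574 = 522554383/39574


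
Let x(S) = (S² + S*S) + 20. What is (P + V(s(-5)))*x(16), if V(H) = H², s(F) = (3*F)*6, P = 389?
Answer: 4516148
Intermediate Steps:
s(F) = 18*F
x(S) = 20 + 2*S² (x(S) = (S² + S²) + 20 = 2*S² + 20 = 20 + 2*S²)
(P + V(s(-5)))*x(16) = (389 + (18*(-5))²)*(20 + 2*16²) = (389 + (-90)²)*(20 + 2*256) = (389 + 8100)*(20 + 512) = 8489*532 = 4516148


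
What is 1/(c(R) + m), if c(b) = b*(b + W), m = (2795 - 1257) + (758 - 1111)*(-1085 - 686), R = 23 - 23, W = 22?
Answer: 1/626701 ≈ 1.5957e-6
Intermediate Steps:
R = 0
m = 626701 (m = 1538 - 353*(-1771) = 1538 + 625163 = 626701)
c(b) = b*(22 + b) (c(b) = b*(b + 22) = b*(22 + b))
1/(c(R) + m) = 1/(0*(22 + 0) + 626701) = 1/(0*22 + 626701) = 1/(0 + 626701) = 1/626701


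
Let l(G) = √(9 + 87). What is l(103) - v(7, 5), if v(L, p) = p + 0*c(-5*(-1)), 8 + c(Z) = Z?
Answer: -5 + 4*√6 ≈ 4.7980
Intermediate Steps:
c(Z) = -8 + Z
v(L, p) = p (v(L, p) = p + 0*(-8 - 5*(-1)) = p + 0*(-8 + 5) = p + 0*(-3) = p + 0 = p)
l(G) = 4*√6 (l(G) = √96 = 4*√6)
l(103) - v(7, 5) = 4*√6 - 1*5 = 4*√6 - 5 = -5 + 4*√6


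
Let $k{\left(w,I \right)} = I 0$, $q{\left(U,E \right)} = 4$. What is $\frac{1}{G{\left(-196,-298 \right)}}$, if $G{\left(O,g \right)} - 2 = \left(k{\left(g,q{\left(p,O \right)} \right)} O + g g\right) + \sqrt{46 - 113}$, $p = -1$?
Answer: $\frac{88806}{7886505703} - \frac{i \sqrt{67}}{7886505703} \approx 1.1261 \cdot 10^{-5} - 1.0379 \cdot 10^{-9} i$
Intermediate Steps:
$k{\left(w,I \right)} = 0$
$G{\left(O,g \right)} = 2 + g^{2} + i \sqrt{67}$ ($G{\left(O,g \right)} = 2 + \left(\left(0 O + g g\right) + \sqrt{46 - 113}\right) = 2 + \left(\left(0 + g^{2}\right) + \sqrt{-67}\right) = 2 + \left(g^{2} + i \sqrt{67}\right) = 2 + g^{2} + i \sqrt{67}$)
$\frac{1}{G{\left(-196,-298 \right)}} = \frac{1}{2 + \left(-298\right)^{2} + i \sqrt{67}} = \frac{1}{2 + 88804 + i \sqrt{67}} = \frac{1}{88806 + i \sqrt{67}}$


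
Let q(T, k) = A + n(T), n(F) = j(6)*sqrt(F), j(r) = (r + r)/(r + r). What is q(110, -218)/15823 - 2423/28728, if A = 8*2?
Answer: -37879481/454563144 + sqrt(110)/15823 ≈ -0.082669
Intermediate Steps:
A = 16
j(r) = 1 (j(r) = (2*r)/((2*r)) = (2*r)*(1/(2*r)) = 1)
n(F) = sqrt(F) (n(F) = 1*sqrt(F) = sqrt(F))
q(T, k) = 16 + sqrt(T)
q(110, -218)/15823 - 2423/28728 = (16 + sqrt(110))/15823 - 2423/28728 = (16 + sqrt(110))*(1/15823) - 2423*1/28728 = (16/15823 + sqrt(110)/15823) - 2423/28728 = -37879481/454563144 + sqrt(110)/15823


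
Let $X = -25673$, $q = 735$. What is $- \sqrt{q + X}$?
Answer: $- i \sqrt{24938} \approx - 157.92 i$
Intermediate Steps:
$- \sqrt{q + X} = - \sqrt{735 - 25673} = - \sqrt{-24938} = - i \sqrt{24938}$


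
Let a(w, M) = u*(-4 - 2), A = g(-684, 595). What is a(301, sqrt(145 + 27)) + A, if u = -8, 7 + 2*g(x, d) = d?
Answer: 342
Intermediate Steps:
g(x, d) = -7/2 + d/2
A = 294 (A = -7/2 + (1/2)*595 = -7/2 + 595/2 = 294)
a(w, M) = 48 (a(w, M) = -8*(-4 - 2) = -8*(-6) = 48)
a(301, sqrt(145 + 27)) + A = 48 + 294 = 342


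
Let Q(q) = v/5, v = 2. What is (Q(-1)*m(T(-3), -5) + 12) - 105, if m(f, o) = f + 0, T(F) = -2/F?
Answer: -1391/15 ≈ -92.733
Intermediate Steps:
Q(q) = 2/5
m(f, o) = f
(Q(-1)*m(T(-3), -5) + 12) - 105 = (2*(-2/(-3))/5 + 12) - 105 = (2*(-2*(-1/3))/5 + 12) - 105 = ((2/5)*(2/3) + 12) - 105 = (4/15 + 12) - 105 = 184/15 - 105 = -1391/15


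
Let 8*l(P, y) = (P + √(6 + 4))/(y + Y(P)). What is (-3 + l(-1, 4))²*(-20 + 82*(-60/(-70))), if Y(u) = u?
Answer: 58729/126 - 803*√10/63 ≈ 425.80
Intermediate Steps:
l(P, y) = (P + √10)/(8*(P + y)) (l(P, y) = ((P + √(6 + 4))/(y + P))/8 = ((P + √10)/(P + y))/8 = (P + √10)/(8*(P + y)))
(-3 + l(-1, 4))²*(-20 + 82*(-60/(-70))) = (-3 + (-1 + √10)/(8*(-1 + 4)))²*(-20 + 82*(-60/(-70))) = (-3 + (⅛)*(-1 + √10)/3)²*(-20 + 82*(-60*(-1/70))) = (-3 + (⅛)*(⅓)*(-1 + √10))²*(-20 + 82*(6/7)) = (-3 + (-1/24 + √10/24))²*(-20 + 492/7) = (-73/24 + √10/24)²*(352/7) = 352*(-73/24 + √10/24)²/7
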